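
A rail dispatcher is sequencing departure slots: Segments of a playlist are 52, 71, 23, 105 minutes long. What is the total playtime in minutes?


Durations: 52, 71, 23, 105
Running sum: 52
+ 71 = 123
+ 23 = 146
+ 105 = 251
Total duration: 251 minutes
That is 4 hours and 11 minutes

251


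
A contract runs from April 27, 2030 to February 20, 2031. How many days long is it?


Start date: 2030-04-27
End date: 2031-02-20
Apr 2030: +4 days
May 2030: +31 days
Jun 2030: +30 days
... (8 more months)
Total: 299 days

299


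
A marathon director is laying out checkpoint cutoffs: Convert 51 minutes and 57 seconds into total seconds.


Minutes: 51
Seconds: 57
Convert minutes to seconds: 51 x 60 = 3060
Add remaining seconds: 3060 + 57 = 3117

3117


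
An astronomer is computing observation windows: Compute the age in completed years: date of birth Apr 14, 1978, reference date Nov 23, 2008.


Birth: 1978-04-14
Reference: 2008-11-23
Year difference: 2008 - 1978 = 30
Has birthday (04-14) occurred by 11-23? Yes
Age in full years: 30

30


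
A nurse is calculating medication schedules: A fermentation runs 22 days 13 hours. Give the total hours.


Days: 22
Extra hours: 13
Hours per day: 24
Days to hours: 22 x 24 = 528
Total: 528 + 13 = 541

541


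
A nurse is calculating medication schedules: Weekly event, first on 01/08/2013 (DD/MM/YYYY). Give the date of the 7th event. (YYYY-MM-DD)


First occurrence: 2013-08-01 (occurrence 1)
Each occurrence is 7 days after the previous.
Occurrence 7 is 6 weeks after the first.
6 weeks = 42 days
2013-08-01 + 42 days = 2013-09-12

2013-09-12


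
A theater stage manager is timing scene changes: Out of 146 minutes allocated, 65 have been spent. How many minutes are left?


Total budget: 146 minutes
Time used: 65 minutes
Remaining: 146 - 65 = 81 minutes
Percent used: 44.5%
Percent remaining: 55.5%

81


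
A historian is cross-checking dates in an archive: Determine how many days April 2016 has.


Month: April
Year: 2016
April is a 30-day month
Total: 30 days

30


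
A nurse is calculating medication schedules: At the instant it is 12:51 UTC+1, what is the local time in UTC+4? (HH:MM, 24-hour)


Local time: 12:51 at UTC+1 (offset 1h)
Target zone: UTC+4 (offset 4h)
Difference: 4 - (1) = 3 hours
Calculation: 12 + (3) = 15
Result: 15:51

15:51


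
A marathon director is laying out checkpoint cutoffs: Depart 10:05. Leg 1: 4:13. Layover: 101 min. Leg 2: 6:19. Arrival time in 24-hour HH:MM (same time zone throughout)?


Depart: 10:05
Leg 1: +253 min -> 14:18
Layover: +101 min -> 15:59
Leg 2: +379 min -> 22:18
Total travel: 733 minutes = 12h 13m
Arrival: 22:18

22:18


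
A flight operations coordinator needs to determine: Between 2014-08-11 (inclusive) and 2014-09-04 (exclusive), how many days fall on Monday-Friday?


Start: 2014-08-11 (Monday)
End (exclusive): 2014-09-04 (Thursday)
Total calendar days: 24
Full weeks: 24 // 7 = 3 -> 15 weekdays
Remaining 3 days starting on Monday:
  Mon(w), Tue(w), Wed(w) -> 3 weekdays
Total business days: 15 + 3 = 18

18


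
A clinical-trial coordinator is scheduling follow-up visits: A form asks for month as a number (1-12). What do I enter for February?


Calendar month order:
1. January
2. February <--
3. March
February is month number 2

2


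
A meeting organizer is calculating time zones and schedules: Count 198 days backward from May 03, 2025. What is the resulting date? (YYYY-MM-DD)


Start: 2025-05-03
Subtracting 198 days
Days already passed in May: 3
After going back through May: 195 more days to subtract
April 2025: 30 days, 165 remaining
March 2025: 31 days, 134 remaining
February 2025: 28 days, 106 remaining
January 2025: 31 days, 75 remaining
Result: 2024-10-17

2024-10-17


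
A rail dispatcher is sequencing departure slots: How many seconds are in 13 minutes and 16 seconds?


Minutes: 13
Extra seconds: 16
Seconds per minute: 60
Minutes to seconds: 13 x 60 = 780
Total: 780 + 16 = 796

796


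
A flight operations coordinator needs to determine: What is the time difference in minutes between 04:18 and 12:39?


Start time: 04:18 = 258 minutes from midnight
End time: 12:39 = 759 minutes from midnight
Difference: 759 - 258 = 501 minutes
That is 8 hours and 21 minutes

501


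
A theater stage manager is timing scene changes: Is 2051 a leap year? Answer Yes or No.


Year: 2051
Divisible by 4? 2051 / 4 = 512.75 -> No
Not divisible by 4, so NOT a leap year

No


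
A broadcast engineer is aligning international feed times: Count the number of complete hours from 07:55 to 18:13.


Start: 07:55
End: 18:13
Hour difference: 18 - 7 = 11 hours
Minute difference: 13 - 55 = -42 minutes
Total minutes: 618
Complete hours: 618 / 60 = 10 (remainder 18)

10


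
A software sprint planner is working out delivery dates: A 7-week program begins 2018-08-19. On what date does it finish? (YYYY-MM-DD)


Start: 2018-08-19
Weeks to add: 7
Convert to days: 7 x 7 = 49 days
Add 49 days to 2018-08-19
Result: 2018-10-07

2018-10-07


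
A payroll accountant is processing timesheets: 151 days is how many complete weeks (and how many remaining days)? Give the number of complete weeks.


Total days: 151
Days per week: 7
Division: 151 / 7 = 21 remainder 4
Complete weeks: 21
Remaining days: 4

21


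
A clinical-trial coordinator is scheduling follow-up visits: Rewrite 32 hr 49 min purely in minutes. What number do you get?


Hours: 32
Extra minutes: 49
Minutes per hour: 60
Hours to minutes: 32 x 60 = 1920
Total: 1920 + 49 = 1969

1969


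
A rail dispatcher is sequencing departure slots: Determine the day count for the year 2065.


Year: 2065
Check leap year rules:
Divisible by 4? No
2065 is not a leap year
Days: 365

365


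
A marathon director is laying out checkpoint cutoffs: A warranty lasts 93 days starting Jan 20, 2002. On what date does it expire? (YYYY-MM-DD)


Start: 2002-01-20
Adding 93 days
Days remaining in January: 11
After January: 82 days still to add
February 2002: 28 days, 54 remaining
March 2002: 31 days, 23 remaining
April 2002 has 30 days, need 23
Result: 2002-04-23

2002-04-23


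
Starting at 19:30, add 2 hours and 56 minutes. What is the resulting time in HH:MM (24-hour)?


Start time: 19:30
Adding: 2 hours 56 minutes
Minutes: 30 + 56 = 86
Minute overflow: 86 >= 60, so carry 1 hour, minutes = 26
Hours: 19 + 2 + 1 = 22
Result: 22:26

22:26


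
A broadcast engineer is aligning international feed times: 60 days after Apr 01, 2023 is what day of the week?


Start: 2023-04-01 (Saturday)
Step 1 - find target date: add 60 days
  2023-04-01 + 60 days = 2023-05-31
Step 2 - day of week:
  60 mod 7 = 4
  Saturday + 4 days -> Wednesday
Result: Wednesday (2023-05-31)

Wednesday


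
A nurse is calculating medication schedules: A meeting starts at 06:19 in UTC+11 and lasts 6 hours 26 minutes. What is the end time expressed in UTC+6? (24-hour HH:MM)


Start: 06:19 in UTC+11
Step 1 - add duration:
  minutes: 19 + 26 = 45
  hours: 6 + 6 + 0 = 12
  end in UTC+11: 12:45
Step 2 - convert UTC+11 -> UTC+6:
  offset difference: 6 - (11) = -5 hours
  12 + (-5) = 7 -> mod 24 = 7
Result: 07:45 in UTC+6

07:45


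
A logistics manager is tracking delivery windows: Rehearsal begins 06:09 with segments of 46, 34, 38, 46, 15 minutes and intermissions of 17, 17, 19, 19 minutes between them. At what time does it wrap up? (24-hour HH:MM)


Start: 06:09 = 369 min from midnight
  after task 1 (46 min): 06:55
  after break (17 min): 07:12
  after task 2 (34 min): 07:46
  after break (17 min): 08:03
  after task 3 (38 min): 08:41
  after break (19 min): 09:00
  after task 4 (46 min): 09:46
  after break (19 min): 10:05
  after task 5 (15 min): 10:20
Total elapsed: 251 minutes
End time: 10:20

10:20


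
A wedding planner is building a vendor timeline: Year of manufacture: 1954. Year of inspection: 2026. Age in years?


Birth year: 1954
Current year: 2026
Age = current year - birth year
Age = 2026 - 1954 = 72

72


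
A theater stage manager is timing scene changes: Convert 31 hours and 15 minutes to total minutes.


Hours: 31
Minutes: 15
Convert hours to minutes: 31 x 60 = 1860
Add remaining minutes: 1860 + 15 = 1875

1875


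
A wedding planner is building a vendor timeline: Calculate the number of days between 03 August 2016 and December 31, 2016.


Start: August 03, 2016
End: December 31, 2016
Days left in August: 28
September: 30
October: 31
November: 30
December: 31
Sum of remaining months: 122
Total: 28 + 122 = 150

150


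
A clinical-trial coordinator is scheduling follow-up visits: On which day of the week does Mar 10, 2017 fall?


Date: 2017-03-10
January 1, 2017 is a Sunday
Day of year: 69
Offset from Jan 1: 68 days
68 mod 7 = 5
Result: Friday

Friday


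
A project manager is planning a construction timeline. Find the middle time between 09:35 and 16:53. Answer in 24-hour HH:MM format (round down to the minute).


Start time: 09:35 = 575 minutes from midnight
End time: 16:53 = 1013 minutes from midnight
Sum: 575 + 1013 = 1588
Midpoint: 1588 / 2 = 794 minutes
Convert: 794 / 60 = 13 hours, 14 minutes
Result: 13:14

13:14


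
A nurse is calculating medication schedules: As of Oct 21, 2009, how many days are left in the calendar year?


Start: October 21, 2009
End: December 31, 2009
Days left in October: 10
November: 30
December: 31
Sum of remaining months: 61
Total: 10 + 61 = 71

71


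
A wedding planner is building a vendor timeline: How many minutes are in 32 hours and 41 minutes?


Hours: 32
Minutes: 41
Convert hours to minutes: 32 x 60 = 1920
Add remaining minutes: 1920 + 41 = 1961

1961


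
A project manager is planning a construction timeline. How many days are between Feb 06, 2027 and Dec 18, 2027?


Start date: 2027-02-06
End date: 2027-12-18
Feb 2027: +23 days
Mar 2027: +31 days
Apr 2027: +30 days
... (8 more months)
Total: 315 days

315


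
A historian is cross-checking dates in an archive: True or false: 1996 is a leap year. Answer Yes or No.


Year: 1996
Divisible by 4? 1996 / 4 = 499.0 -> Yes
Divisible by 100? 1996 / 100 = 19.96 -> No
Divisible by 4 but not 100, so it IS a leap year

Yes


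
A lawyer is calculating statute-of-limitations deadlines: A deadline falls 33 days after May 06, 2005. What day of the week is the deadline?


Start: 2005-05-06 (Friday)
Step 1 - find target date: add 33 days
  2005-05-06 + 33 days = 2005-06-08
Step 2 - day of week:
  33 mod 7 = 5
  Friday + 5 days -> Wednesday
Result: Wednesday (2005-06-08)

Wednesday


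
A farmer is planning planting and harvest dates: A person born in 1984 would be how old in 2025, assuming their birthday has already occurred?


Birth year: 1984
Current year: 2025
Age = current year - birth year
Age = 2025 - 1984 = 41

41


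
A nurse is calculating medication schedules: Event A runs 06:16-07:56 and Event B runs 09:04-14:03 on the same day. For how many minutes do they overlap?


Interval A: [376, 476] minutes from midnight
Interval B: [544, 843] minutes from midnight
Overlap start = max(376, 544) = 544
Overlap end = min(476, 843) = 476
End <= start, so the intervals do not overlap: 0 minutes

0


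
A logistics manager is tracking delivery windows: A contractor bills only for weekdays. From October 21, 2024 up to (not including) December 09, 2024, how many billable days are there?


Start: 2024-10-21 (Monday)
End (exclusive): 2024-12-09 (Monday)
Total calendar days: 49
Full weeks: 49 // 7 = 7 -> 35 weekdays
Remaining 0 days starting on Monday:
Total business days: 35 + 0 = 35

35


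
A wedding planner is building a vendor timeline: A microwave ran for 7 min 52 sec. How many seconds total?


Minutes: 7
Extra seconds: 52
Seconds per minute: 60
Minutes to seconds: 7 x 60 = 420
Total: 420 + 52 = 472

472


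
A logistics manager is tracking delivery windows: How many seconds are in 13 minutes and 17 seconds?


Minutes: 13
Seconds: 17
Convert minutes to seconds: 13 x 60 = 780
Add remaining seconds: 780 + 17 = 797

797


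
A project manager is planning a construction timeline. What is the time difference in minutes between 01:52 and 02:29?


Start time: 01:52 = 112 minutes from midnight
End time: 02:29 = 149 minutes from midnight
Difference: 149 - 112 = 37 minutes
That is 0 hours and 37 minutes

37


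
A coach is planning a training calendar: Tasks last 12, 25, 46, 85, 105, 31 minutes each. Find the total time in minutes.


Durations: 12, 25, 46, 85, 105, 31
Running sum: 12
+ 25 = 37
+ 46 = 83
+ 85 = 168
+ 105 = 273
+ 31 = 304
Total duration: 304 minutes
That is 5 hours and 4 minutes

304


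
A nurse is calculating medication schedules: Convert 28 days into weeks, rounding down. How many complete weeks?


Total days: 28
Days per week: 7
Division: 28 / 7 = 4 remainder 0
Complete weeks: 4
Remaining days: 0

4


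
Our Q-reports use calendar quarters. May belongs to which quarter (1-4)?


Month: May (month 5)
Q1: January-March (months 1-3)
Q2: April-June (months 4-6)
Q3: July-September (months 7-9)
Q4: October-December (months 10-12)
Month 5 falls in Q2

2


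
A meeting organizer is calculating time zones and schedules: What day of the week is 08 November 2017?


Date: 2017-11-08
January 1, 2017 is a Sunday
Day of year: 312
Offset from Jan 1: 311 days
311 mod 7 = 3
Result: Wednesday

Wednesday


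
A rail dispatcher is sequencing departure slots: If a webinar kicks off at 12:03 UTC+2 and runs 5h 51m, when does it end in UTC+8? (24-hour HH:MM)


Start: 12:03 in UTC+2
Step 1 - add duration:
  minutes: 3 + 51 = 54
  hours: 12 + 5 + 0 = 17
  end in UTC+2: 17:54
Step 2 - convert UTC+2 -> UTC+8:
  offset difference: 8 - (2) = 6 hours
  17 + (6) = 23 -> mod 24 = 23
Result: 23:54 in UTC+8

23:54


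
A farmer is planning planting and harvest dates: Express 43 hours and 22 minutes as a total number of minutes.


Hours: 43
Extra minutes: 22
Minutes per hour: 60
Hours to minutes: 43 x 60 = 2580
Total: 2580 + 22 = 2602

2602


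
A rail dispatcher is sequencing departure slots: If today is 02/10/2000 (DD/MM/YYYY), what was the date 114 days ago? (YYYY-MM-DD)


Start: 2000-10-02
Subtracting 114 days
Days already passed in October: 2
After going back through October: 112 more days to subtract
September 2000: 30 days, 82 remaining
August 2000: 31 days, 51 remaining
July 2000: 31 days, 20 remaining
June 2000 has 30 days, need 20
Result: 2000-06-10

2000-06-10


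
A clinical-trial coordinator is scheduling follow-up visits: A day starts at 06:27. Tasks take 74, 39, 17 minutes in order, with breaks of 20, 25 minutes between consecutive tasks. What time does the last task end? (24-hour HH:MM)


Start: 06:27 = 387 min from midnight
  after task 1 (74 min): 07:41
  after break (20 min): 08:01
  after task 2 (39 min): 08:40
  after break (25 min): 09:05
  after task 3 (17 min): 09:22
Total elapsed: 175 minutes
End time: 09:22

09:22


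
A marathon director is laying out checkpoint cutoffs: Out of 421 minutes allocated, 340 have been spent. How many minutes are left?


Total budget: 421 minutes
Time used: 340 minutes
Remaining: 421 - 340 = 81 minutes
Percent used: 80.8%
Percent remaining: 19.2%

81


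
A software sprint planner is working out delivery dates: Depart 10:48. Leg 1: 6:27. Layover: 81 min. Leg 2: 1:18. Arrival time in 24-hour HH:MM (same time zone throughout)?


Depart: 10:48
Leg 1: +387 min -> 17:15
Layover: +81 min -> 18:36
Leg 2: +78 min -> 19:54
Total travel: 546 minutes = 9h 6m
Arrival: 19:54

19:54


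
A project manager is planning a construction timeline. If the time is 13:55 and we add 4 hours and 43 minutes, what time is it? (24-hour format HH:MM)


Start time: 13:55
Adding: 4 hours 43 minutes
Minutes: 55 + 43 = 98
Minute overflow: 98 >= 60, so carry 1 hour, minutes = 38
Hours: 13 + 4 + 1 = 18
Result: 18:38

18:38


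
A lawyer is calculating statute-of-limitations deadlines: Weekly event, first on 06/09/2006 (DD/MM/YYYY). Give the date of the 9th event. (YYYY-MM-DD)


First occurrence: 2006-09-06 (occurrence 1)
Each occurrence is 7 days after the previous.
Occurrence 9 is 8 weeks after the first.
8 weeks = 56 days
2006-09-06 + 56 days = 2006-11-01

2006-11-01


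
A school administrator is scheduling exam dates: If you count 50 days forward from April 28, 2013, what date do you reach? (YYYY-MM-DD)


Start: 2013-04-28
Adding 50 days
Days remaining in April: 2
After April: 48 days still to add
May 2013: 31 days, 17 remaining
June 2013 has 30 days, need 17
Result: 2013-06-17

2013-06-17


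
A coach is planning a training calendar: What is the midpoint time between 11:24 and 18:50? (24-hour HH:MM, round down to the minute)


Start time: 11:24 = 684 minutes from midnight
End time: 18:50 = 1130 minutes from midnight
Sum: 684 + 1130 = 1814
Midpoint: 1814 / 2 = 907 minutes
Convert: 907 / 60 = 15 hours, 7 minutes
Result: 15:07

15:07


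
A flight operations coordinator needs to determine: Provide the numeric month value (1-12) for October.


Calendar month order:
9. September
10. October <--
11. November
October is month number 10

10


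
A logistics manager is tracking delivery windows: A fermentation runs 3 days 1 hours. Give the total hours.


Days: 3
Extra hours: 1
Hours per day: 24
Days to hours: 3 x 24 = 72
Total: 72 + 1 = 73

73


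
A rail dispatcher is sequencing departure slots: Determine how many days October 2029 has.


Month: October
Year: 2029
October is a 31-day month
Total: 31 days

31


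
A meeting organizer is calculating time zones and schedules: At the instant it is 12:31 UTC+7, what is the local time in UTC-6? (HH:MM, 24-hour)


Local time: 12:31 at UTC+7 (offset 7h)
Target zone: UTC-6 (offset -6h)
Difference: -6 - (7) = -13 hours
Calculation: 12 + (-13) = -1
Wraparound: (-1) mod 24 = 23
Result: 23:31

23:31


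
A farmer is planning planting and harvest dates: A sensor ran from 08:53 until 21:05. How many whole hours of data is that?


Start: 08:53
End: 21:05
Hour difference: 21 - 8 = 13 hours
Minute difference: 5 - 53 = -48 minutes
Total minutes: 732
Complete hours: 732 / 60 = 12 (remainder 12)

12


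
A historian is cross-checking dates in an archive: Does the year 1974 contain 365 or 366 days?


Year: 1974
Check leap year rules:
Divisible by 4? No
1974 is not a leap year
Days: 365

365


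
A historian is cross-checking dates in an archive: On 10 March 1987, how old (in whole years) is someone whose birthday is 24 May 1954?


Birth: 1954-05-24
Reference: 1987-03-10
Year difference: 1987 - 1954 = 33
Has birthday (05-24) occurred by 03-10? No
Birthday not yet reached this year -> subtract 1
Age in full years: 32

32


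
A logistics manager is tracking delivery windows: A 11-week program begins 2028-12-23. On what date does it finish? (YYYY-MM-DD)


Start: 2028-12-23
Weeks to add: 11
Convert to days: 11 x 7 = 77 days
Add 77 days to 2028-12-23
Result: 2029-03-10

2029-03-10


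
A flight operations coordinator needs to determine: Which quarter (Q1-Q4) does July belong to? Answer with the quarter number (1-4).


Month: July (month 7)
Q1: January-March (months 1-3)
Q2: April-June (months 4-6)
Q3: July-September (months 7-9)
Q4: October-December (months 10-12)
Month 7 falls in Q3

3


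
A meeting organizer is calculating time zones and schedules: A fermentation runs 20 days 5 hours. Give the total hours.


Days: 20
Extra hours: 5
Hours per day: 24
Days to hours: 20 x 24 = 480
Total: 480 + 5 = 485

485


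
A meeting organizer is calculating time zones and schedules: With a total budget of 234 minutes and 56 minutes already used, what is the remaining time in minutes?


Total budget: 234 minutes
Time used: 56 minutes
Remaining: 234 - 56 = 178 minutes
Percent used: 23.9%
Percent remaining: 76.1%

178


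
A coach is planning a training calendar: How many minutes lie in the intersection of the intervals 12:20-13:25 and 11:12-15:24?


Interval A: [740, 805] minutes from midnight
Interval B: [672, 924] minutes from midnight
Overlap start = max(740, 672) = 740
Overlap end = min(805, 924) = 805
Overlap = 805 - 740 = 65 minutes

65


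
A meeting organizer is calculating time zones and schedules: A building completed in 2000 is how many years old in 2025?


Birth year: 2000
Current year: 2025
Age = current year - birth year
Age = 2025 - 2000 = 25

25


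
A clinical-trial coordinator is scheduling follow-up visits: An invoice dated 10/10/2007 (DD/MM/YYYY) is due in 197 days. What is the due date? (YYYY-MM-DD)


Start: 2007-10-10
Adding 197 days
Days remaining in October: 21
After October: 176 days still to add
November 2007: 30 days, 146 remaining
December 2007: 31 days, 115 remaining
January 2008: 31 days, 84 remaining
February 2008: 29 days, 55 remaining
Result: 2008-04-24

2008-04-24


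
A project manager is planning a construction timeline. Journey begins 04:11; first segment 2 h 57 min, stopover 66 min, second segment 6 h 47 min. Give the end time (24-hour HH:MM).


Depart: 04:11
Leg 1: +177 min -> 07:08
Layover: +66 min -> 08:14
Leg 2: +407 min -> 15:01
Total travel: 650 minutes = 10h 50m
Arrival: 15:01

15:01


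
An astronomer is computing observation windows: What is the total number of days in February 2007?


Month: February
Year: 2007
2007 is not a leap year
February has 28 days
Total: 28 days

28


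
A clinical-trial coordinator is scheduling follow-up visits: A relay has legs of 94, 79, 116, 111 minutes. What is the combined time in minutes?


Durations: 94, 79, 116, 111
Running sum: 94
+ 79 = 173
+ 116 = 289
+ 111 = 400
Total duration: 400 minutes
That is 6 hours and 40 minutes

400


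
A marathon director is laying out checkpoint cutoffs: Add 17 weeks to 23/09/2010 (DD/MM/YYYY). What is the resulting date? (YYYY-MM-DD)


Start: 2010-09-23
Weeks to add: 17
Convert to days: 17 x 7 = 119 days
Add 119 days to 2010-09-23
Result: 2011-01-20

2011-01-20


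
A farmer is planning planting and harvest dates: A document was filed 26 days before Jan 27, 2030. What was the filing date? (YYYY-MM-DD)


Start: 2030-01-27
Subtracting 26 days
Days already passed in January: 27
Result: 2030-01-01

2030-01-01


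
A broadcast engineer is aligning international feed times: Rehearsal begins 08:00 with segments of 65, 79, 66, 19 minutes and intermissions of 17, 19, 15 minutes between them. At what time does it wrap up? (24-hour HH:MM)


Start: 08:00 = 480 min from midnight
  after task 1 (65 min): 09:05
  after break (17 min): 09:22
  after task 2 (79 min): 10:41
  after break (19 min): 11:00
  after task 3 (66 min): 12:06
  after break (15 min): 12:21
  after task 4 (19 min): 12:40
Total elapsed: 280 minutes
End time: 12:40

12:40


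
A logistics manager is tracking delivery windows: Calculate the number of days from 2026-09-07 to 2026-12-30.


Start date: 2026-09-07
End date: 2026-12-30
Sep 2026: +24 days
Oct 2026: +31 days
Nov 2026: +30 days
Dec 2026: +29 days
Total: 114 days

114


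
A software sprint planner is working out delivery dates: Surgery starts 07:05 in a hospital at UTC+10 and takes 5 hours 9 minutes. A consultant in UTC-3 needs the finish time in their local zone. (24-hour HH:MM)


Start: 07:05 in UTC+10
Step 1 - add duration:
  minutes: 5 + 9 = 14
  hours: 7 + 5 + 0 = 12
  end in UTC+10: 12:14
Step 2 - convert UTC+10 -> UTC-3:
  offset difference: -3 - (10) = -13 hours
  12 + (-13) = -1 -> mod 24 = 23
Result: 23:14 in UTC-3

23:14


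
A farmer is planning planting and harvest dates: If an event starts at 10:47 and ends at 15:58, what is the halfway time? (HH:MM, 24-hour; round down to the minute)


Start time: 10:47 = 647 minutes from midnight
End time: 15:58 = 958 minutes from midnight
Sum: 647 + 958 = 1605
Midpoint: 1605 / 2 = 802 minutes
Convert: 802 / 60 = 13 hours, 22 minutes
Result: 13:22

13:22


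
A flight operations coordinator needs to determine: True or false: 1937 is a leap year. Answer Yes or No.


Year: 1937
Divisible by 4? 1937 / 4 = 484.25 -> No
Not divisible by 4, so NOT a leap year

No


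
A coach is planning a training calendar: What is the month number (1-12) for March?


Calendar month order:
2. February
3. March <--
4. April
March is month number 3

3


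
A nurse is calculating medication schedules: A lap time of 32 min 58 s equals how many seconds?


Minutes: 32
Seconds: 58
Convert minutes to seconds: 32 x 60 = 1920
Add remaining seconds: 1920 + 58 = 1978

1978


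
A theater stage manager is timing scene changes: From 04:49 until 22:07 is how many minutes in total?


Start time: 04:49 = 289 minutes from midnight
End time: 22:07 = 1327 minutes from midnight
Difference: 1327 - 289 = 1038 minutes
That is 17 hours and 18 minutes

1038


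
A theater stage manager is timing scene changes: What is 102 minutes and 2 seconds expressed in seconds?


Minutes: 102
Extra seconds: 2
Seconds per minute: 60
Minutes to seconds: 102 x 60 = 6120
Total: 6120 + 2 = 6122

6122


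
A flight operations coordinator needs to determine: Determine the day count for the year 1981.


Year: 1981
Check leap year rules:
Divisible by 4? No
1981 is not a leap year
Days: 365

365


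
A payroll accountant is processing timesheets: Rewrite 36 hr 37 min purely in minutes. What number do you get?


Hours: 36
Extra minutes: 37
Minutes per hour: 60
Hours to minutes: 36 x 60 = 2160
Total: 2160 + 37 = 2197

2197


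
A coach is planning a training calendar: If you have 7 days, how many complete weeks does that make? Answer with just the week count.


Total days: 7
Days per week: 7
Division: 7 / 7 = 1 remainder 0
Complete weeks: 1
Remaining days: 0

1


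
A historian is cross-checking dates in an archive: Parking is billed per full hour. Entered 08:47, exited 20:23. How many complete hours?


Start: 08:47
End: 20:23
Hour difference: 20 - 8 = 12 hours
Minute difference: 23 - 47 = -24 minutes
Total minutes: 696
Complete hours: 696 / 60 = 11 (remainder 36)

11


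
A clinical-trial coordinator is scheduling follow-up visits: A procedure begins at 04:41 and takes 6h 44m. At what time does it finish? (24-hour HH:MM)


Start time: 04:41
Adding: 6 hours 44 minutes
Minutes: 41 + 44 = 85
Minute overflow: 85 >= 60, so carry 1 hour, minutes = 25
Hours: 4 + 6 + 1 = 11
Result: 11:25

11:25


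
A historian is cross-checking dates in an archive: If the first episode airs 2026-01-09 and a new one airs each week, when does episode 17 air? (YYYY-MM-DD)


First occurrence: 2026-01-09 (occurrence 1)
Each occurrence is 7 days after the previous.
Occurrence 17 is 16 weeks after the first.
16 weeks = 112 days
2026-01-09 + 112 days = 2026-05-01

2026-05-01


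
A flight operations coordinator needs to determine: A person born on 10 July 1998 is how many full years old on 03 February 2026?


Birth: 1998-07-10
Reference: 2026-02-03
Year difference: 2026 - 1998 = 28
Has birthday (07-10) occurred by 02-03? No
Birthday not yet reached this year -> subtract 1
Age in full years: 27

27


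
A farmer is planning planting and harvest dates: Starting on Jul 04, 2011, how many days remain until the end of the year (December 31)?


Start: July 04, 2011
End: December 31, 2011
Days left in July: 27
August: 31
September: 30
October: 31
November: 30
... plus remaining months
Sum of remaining months: 153
Total: 27 + 153 = 180

180


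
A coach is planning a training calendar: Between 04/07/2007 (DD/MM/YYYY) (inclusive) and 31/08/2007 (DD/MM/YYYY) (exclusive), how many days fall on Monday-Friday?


Start: 2007-07-04 (Wednesday)
End (exclusive): 2007-08-31 (Friday)
Total calendar days: 58
Full weeks: 58 // 7 = 8 -> 40 weekdays
Remaining 2 days starting on Wednesday:
  Wed(w), Thu(w) -> 2 weekdays
Total business days: 40 + 2 = 42

42


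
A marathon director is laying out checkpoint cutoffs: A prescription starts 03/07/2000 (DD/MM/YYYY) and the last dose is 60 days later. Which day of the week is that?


Start: 2000-07-03 (Monday)
Step 1 - find target date: add 60 days
  2000-07-03 + 60 days = 2000-09-01
Step 2 - day of week:
  60 mod 7 = 4
  Monday + 4 days -> Friday
Result: Friday (2000-09-01)

Friday


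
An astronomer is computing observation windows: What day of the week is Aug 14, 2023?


Date: 2023-08-14
January 1, 2023 is a Sunday
Day of year: 226
Offset from Jan 1: 225 days
225 mod 7 = 1
Result: Monday

Monday


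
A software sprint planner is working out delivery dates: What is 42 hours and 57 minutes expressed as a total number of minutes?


Hours: 42
Minutes: 57
Convert hours to minutes: 42 x 60 = 2520
Add remaining minutes: 2520 + 57 = 2577

2577


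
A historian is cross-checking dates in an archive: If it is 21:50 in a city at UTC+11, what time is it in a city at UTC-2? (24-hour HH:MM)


Local time: 21:50 at UTC+11 (offset 11h)
Target zone: UTC-2 (offset -2h)
Difference: -2 - (11) = -13 hours
Calculation: 21 + (-13) = 8
Result: 08:50

08:50


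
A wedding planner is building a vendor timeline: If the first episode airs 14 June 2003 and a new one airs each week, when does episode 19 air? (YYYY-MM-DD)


First occurrence: 2003-06-14 (occurrence 1)
Each occurrence is 7 days after the previous.
Occurrence 19 is 18 weeks after the first.
18 weeks = 126 days
2003-06-14 + 126 days = 2003-10-18

2003-10-18


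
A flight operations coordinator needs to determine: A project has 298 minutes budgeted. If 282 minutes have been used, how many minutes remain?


Total budget: 298 minutes
Time used: 282 minutes
Remaining: 298 - 282 = 16 minutes
Percent used: 94.6%
Percent remaining: 5.4%

16


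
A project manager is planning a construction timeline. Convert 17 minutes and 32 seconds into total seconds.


Minutes: 17
Seconds: 32
Convert minutes to seconds: 17 x 60 = 1020
Add remaining seconds: 1020 + 32 = 1052

1052


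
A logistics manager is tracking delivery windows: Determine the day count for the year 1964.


Year: 1964
Check leap year rules:
Divisible by 4? Yes
Divisible by 100? No
1964 is a leap year
Days: 366

366


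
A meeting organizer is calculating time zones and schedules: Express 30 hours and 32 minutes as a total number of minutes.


Hours: 30
Extra minutes: 32
Minutes per hour: 60
Hours to minutes: 30 x 60 = 1800
Total: 1800 + 32 = 1832

1832


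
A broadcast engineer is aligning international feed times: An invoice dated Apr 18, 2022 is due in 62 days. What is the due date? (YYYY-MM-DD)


Start: 2022-04-18
Adding 62 days
Days remaining in April: 12
After April: 50 days still to add
May 2022: 31 days, 19 remaining
June 2022 has 30 days, need 19
Result: 2022-06-19

2022-06-19


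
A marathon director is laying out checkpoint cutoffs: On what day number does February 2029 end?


Month: February
Year: 2029
2029 is not a leap year
February has 28 days
Total: 28 days

28


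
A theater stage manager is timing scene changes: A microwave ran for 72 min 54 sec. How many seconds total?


Minutes: 72
Extra seconds: 54
Seconds per minute: 60
Minutes to seconds: 72 x 60 = 4320
Total: 4320 + 54 = 4374

4374


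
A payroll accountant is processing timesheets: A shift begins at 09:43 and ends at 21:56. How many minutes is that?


Start time: 09:43 = 583 minutes from midnight
End time: 21:56 = 1316 minutes from midnight
Difference: 1316 - 583 = 733 minutes
That is 12 hours and 13 minutes

733


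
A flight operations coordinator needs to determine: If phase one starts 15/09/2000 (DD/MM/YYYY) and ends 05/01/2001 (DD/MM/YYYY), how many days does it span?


Start date: 2000-09-15
End date: 2001-01-05
Sep 2000: +16 days
Oct 2000: +31 days
Nov 2000: +30 days
Dec 2000: +31 days
Jan 2001: +4 days
Total: 112 days

112


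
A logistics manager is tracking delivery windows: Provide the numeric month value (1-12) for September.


Calendar month order:
8. August
9. September <--
10. October
September is month number 9

9


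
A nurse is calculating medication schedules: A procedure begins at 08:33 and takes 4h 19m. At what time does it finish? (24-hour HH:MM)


Start time: 08:33
Adding: 4 hours 19 minutes
Minutes: 33 + 19 = 52
Hours: 8 + 4 + 0 = 12
Result: 12:52

12:52


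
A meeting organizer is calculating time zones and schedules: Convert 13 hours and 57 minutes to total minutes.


Hours: 13
Minutes: 57
Convert hours to minutes: 13 x 60 = 780
Add remaining minutes: 780 + 57 = 837

837


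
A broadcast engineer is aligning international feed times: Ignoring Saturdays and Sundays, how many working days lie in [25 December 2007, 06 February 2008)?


Start: 2007-12-25 (Tuesday)
End (exclusive): 2008-02-06 (Wednesday)
Total calendar days: 43
Full weeks: 43 // 7 = 6 -> 30 weekdays
Remaining 1 days starting on Tuesday:
  Tue(w) -> 1 weekdays
Total business days: 30 + 1 = 31

31


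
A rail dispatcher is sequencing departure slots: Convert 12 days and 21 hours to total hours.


Days: 12
Extra hours: 21
Hours per day: 24
Days to hours: 12 x 24 = 288
Total: 288 + 21 = 309

309


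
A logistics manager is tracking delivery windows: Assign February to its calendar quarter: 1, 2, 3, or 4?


Month: February (month 2)
Q1: January-March (months 1-3)
Q2: April-June (months 4-6)
Q3: July-September (months 7-9)
Q4: October-December (months 10-12)
Month 2 falls in Q1

1


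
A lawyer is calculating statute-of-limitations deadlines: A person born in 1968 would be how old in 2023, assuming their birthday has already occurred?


Birth year: 1968
Current year: 2023
Age = current year - birth year
Age = 2023 - 1968 = 55

55


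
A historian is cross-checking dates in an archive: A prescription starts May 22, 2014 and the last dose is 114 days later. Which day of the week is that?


Start: 2014-05-22 (Thursday)
Step 1 - find target date: add 114 days
  2014-05-22 + 114 days = 2014-09-13
Step 2 - day of week:
  114 mod 7 = 2
  Thursday + 2 days -> Saturday
Result: Saturday (2014-09-13)

Saturday


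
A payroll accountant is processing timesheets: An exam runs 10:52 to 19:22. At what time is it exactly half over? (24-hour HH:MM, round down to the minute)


Start time: 10:52 = 652 minutes from midnight
End time: 19:22 = 1162 minutes from midnight
Sum: 652 + 1162 = 1814
Midpoint: 1814 / 2 = 907 minutes
Convert: 907 / 60 = 15 hours, 7 minutes
Result: 15:07

15:07


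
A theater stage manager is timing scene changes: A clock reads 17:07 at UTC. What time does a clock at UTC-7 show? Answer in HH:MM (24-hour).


Local time: 17:07 at UTC (offset 0h)
Target zone: UTC-7 (offset -7h)
Difference: -7 - (0) = -7 hours
Calculation: 17 + (-7) = 10
Result: 10:07

10:07


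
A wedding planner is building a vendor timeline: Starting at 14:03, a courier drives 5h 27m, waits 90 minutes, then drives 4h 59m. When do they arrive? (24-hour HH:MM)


Depart: 14:03
Leg 1: +327 min -> 19:30
Layover: +90 min -> 21:00
Leg 2: +299 min -> 01:59
Total travel: 716 minutes = 11h 56m
Arrival: 01:59

01:59


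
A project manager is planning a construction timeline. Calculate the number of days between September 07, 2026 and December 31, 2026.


Start: September 07, 2026
End: December 31, 2026
Days left in September: 23
October: 31
November: 30
December: 31
Sum of remaining months: 92
Total: 23 + 92 = 115

115


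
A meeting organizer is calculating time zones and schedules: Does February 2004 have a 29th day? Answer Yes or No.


Year: 2004
Divisible by 4? 2004 / 4 = 501.0 -> Yes
Divisible by 100? 2004 / 100 = 20.04 -> No
Divisible by 4 but not 100, so it IS a leap year

Yes


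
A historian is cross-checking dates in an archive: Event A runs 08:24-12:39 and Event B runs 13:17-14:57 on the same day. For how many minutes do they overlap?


Interval A: [504, 759] minutes from midnight
Interval B: [797, 897] minutes from midnight
Overlap start = max(504, 797) = 797
Overlap end = min(759, 897) = 759
End <= start, so the intervals do not overlap: 0 minutes

0


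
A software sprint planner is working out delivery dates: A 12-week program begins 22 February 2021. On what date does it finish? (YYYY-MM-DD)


Start: 2021-02-22
Weeks to add: 12
Convert to days: 12 x 7 = 84 days
Add 84 days to 2021-02-22
Result: 2021-05-17

2021-05-17


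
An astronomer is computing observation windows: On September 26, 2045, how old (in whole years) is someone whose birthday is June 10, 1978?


Birth: 1978-06-10
Reference: 2045-09-26
Year difference: 2045 - 1978 = 67
Has birthday (06-10) occurred by 09-26? Yes
Age in full years: 67

67


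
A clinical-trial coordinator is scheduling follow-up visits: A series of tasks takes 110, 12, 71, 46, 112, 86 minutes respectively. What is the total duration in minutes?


Durations: 110, 12, 71, 46, 112, 86
Running sum: 110
+ 12 = 122
+ 71 = 193
+ 46 = 239
+ 112 = 351
+ 86 = 437
Total duration: 437 minutes
That is 7 hours and 17 minutes

437


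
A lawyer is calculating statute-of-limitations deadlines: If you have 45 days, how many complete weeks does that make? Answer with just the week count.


Total days: 45
Days per week: 7
Division: 45 / 7 = 6 remainder 3
Complete weeks: 6
Remaining days: 3

6


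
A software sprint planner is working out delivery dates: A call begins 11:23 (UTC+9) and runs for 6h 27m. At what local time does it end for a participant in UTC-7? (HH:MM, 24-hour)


Start: 11:23 in UTC+9
Step 1 - add duration:
  minutes: 23 + 27 = 50
  hours: 11 + 6 + 0 = 17
  end in UTC+9: 17:50
Step 2 - convert UTC+9 -> UTC-7:
  offset difference: -7 - (9) = -16 hours
  17 + (-16) = 1 -> mod 24 = 1
Result: 01:50 in UTC-7

01:50


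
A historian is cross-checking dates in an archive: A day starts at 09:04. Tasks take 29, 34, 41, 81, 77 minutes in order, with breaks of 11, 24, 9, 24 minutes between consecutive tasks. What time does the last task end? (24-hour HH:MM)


Start: 09:04 = 544 min from midnight
  after task 1 (29 min): 09:33
  after break (11 min): 09:44
  after task 2 (34 min): 10:18
  after break (24 min): 10:42
  after task 3 (41 min): 11:23
  after break (9 min): 11:32
  after task 4 (81 min): 12:53
  after break (24 min): 13:17
  after task 5 (77 min): 14:34
Total elapsed: 330 minutes
End time: 14:34

14:34


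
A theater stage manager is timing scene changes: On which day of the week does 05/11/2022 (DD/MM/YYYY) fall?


Date: 2022-11-05
January 1, 2022 is a Saturday
Day of year: 309
Offset from Jan 1: 308 days
308 mod 7 = 0
Result: Saturday

Saturday


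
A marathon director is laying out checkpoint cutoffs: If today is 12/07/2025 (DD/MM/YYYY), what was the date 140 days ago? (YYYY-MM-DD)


Start: 2025-07-12
Subtracting 140 days
Days already passed in July: 12
After going back through July: 128 more days to subtract
June 2025: 30 days, 98 remaining
May 2025: 31 days, 67 remaining
April 2025: 30 days, 37 remaining
March 2025: 31 days, 6 remaining
Result: 2025-02-22

2025-02-22


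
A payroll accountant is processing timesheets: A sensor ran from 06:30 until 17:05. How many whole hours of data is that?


Start: 06:30
End: 17:05
Hour difference: 17 - 6 = 11 hours
Minute difference: 5 - 30 = -25 minutes
Total minutes: 635
Complete hours: 635 / 60 = 10 (remainder 35)

10


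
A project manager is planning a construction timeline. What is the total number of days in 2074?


Year: 2074
Check leap year rules:
Divisible by 4? No
2074 is not a leap year
Days: 365

365


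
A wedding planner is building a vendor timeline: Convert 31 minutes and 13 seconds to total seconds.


Minutes: 31
Extra seconds: 13
Seconds per minute: 60
Minutes to seconds: 31 x 60 = 1860
Total: 1860 + 13 = 1873

1873


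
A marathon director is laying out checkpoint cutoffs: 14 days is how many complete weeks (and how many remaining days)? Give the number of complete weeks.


Total days: 14
Days per week: 7
Division: 14 / 7 = 2 remainder 0
Complete weeks: 2
Remaining days: 0

2
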